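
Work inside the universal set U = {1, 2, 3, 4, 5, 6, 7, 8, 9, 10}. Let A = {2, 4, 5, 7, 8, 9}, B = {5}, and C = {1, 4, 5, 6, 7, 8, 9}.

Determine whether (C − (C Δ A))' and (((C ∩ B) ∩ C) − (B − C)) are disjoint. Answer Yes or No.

C Δ A = {1, 2, 6}
C − (C Δ A) = {4, 5, 7, 8, 9}
(C − (C Δ A))' = {1, 2, 3, 6, 10}
C ∩ B = {5}
(C ∩ B) ∩ C = {5}
B − C = {}
((C ∩ B) ∩ C) − (B − C) = {5}
{1, 2, 3, 6, 10} and {5} share no elements.

Yes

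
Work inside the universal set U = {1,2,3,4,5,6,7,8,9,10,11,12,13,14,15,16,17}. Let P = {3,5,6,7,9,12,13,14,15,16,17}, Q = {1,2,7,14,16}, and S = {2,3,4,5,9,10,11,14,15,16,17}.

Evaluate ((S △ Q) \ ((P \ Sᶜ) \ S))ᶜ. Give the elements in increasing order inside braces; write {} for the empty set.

{2,6,8,12,13,14,16}

S △ Q = {1,3,4,5,7,9,10,11,15,17}
Sᶜ = {1,6,7,8,12,13}
P \ Sᶜ = {3,5,9,14,15,16,17}
(P \ Sᶜ) \ S = {}
(S △ Q) \ ((P \ Sᶜ) \ S) = {1,3,4,5,7,9,10,11,15,17}
((S △ Q) \ ((P \ Sᶜ) \ S))ᶜ = {2,6,8,12,13,14,16}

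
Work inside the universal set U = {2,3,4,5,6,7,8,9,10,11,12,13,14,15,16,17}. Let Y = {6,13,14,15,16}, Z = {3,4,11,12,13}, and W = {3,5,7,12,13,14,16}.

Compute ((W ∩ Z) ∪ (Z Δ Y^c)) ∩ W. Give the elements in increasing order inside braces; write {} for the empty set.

W ∩ Z = {3,12,13}
Y^c = {2,3,4,5,7,8,9,10,11,12,17}
Z Δ Y^c = {2,5,7,8,9,10,13,17}
(W ∩ Z) ∪ (Z Δ Y^c) = {2,3,5,7,8,9,10,12,13,17}
((W ∩ Z) ∪ (Z Δ Y^c)) ∩ W = {3,5,7,12,13}

{3,5,7,12,13}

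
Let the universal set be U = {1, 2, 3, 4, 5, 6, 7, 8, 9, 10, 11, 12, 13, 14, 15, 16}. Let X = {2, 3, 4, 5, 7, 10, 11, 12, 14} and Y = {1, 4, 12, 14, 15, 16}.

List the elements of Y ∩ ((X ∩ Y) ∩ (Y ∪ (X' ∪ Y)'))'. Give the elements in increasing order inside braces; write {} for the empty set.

{1, 15, 16}

X ∩ Y = {4, 12, 14}
X' = {1, 6, 8, 9, 13, 15, 16}
X' ∪ Y = {1, 4, 6, 8, 9, 12, 13, 14, 15, 16}
(X' ∪ Y)' = {2, 3, 5, 7, 10, 11}
Y ∪ (X' ∪ Y)' = {1, 2, 3, 4, 5, 7, 10, 11, 12, 14, 15, 16}
(X ∩ Y) ∩ (Y ∪ (X' ∪ Y)') = {4, 12, 14}
((X ∩ Y) ∩ (Y ∪ (X' ∪ Y)'))' = {1, 2, 3, 5, 6, 7, 8, 9, 10, 11, 13, 15, 16}
Y ∩ ((X ∩ Y) ∩ (Y ∪ (X' ∪ Y)'))' = {1, 15, 16}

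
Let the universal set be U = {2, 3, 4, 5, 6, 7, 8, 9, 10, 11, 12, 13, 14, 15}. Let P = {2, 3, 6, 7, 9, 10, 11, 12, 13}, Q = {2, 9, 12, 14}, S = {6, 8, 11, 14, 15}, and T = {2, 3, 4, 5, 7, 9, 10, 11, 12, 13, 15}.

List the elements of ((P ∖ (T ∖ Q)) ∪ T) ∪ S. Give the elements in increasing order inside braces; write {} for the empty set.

{2, 3, 4, 5, 6, 7, 8, 9, 10, 11, 12, 13, 14, 15}

T ∖ Q = {3, 4, 5, 7, 10, 11, 13, 15}
P ∖ (T ∖ Q) = {2, 6, 9, 12}
(P ∖ (T ∖ Q)) ∪ T = {2, 3, 4, 5, 6, 7, 9, 10, 11, 12, 13, 15}
((P ∖ (T ∖ Q)) ∪ T) ∪ S = {2, 3, 4, 5, 6, 7, 8, 9, 10, 11, 12, 13, 14, 15}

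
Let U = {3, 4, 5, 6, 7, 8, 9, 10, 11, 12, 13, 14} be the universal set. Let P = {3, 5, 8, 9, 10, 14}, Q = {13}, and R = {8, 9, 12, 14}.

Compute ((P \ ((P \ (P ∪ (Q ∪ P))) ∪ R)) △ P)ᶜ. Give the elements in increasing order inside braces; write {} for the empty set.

{3, 4, 5, 6, 7, 10, 11, 12, 13}

Q ∪ P = {3, 5, 8, 9, 10, 13, 14}
P ∪ (Q ∪ P) = {3, 5, 8, 9, 10, 13, 14}
P \ (P ∪ (Q ∪ P)) = {}
(P \ (P ∪ (Q ∪ P))) ∪ R = {8, 9, 12, 14}
P \ ((P \ (P ∪ (Q ∪ P))) ∪ R) = {3, 5, 10}
(P \ ((P \ (P ∪ (Q ∪ P))) ∪ R)) △ P = {8, 9, 14}
((P \ ((P \ (P ∪ (Q ∪ P))) ∪ R)) △ P)ᶜ = {3, 4, 5, 6, 7, 10, 11, 12, 13}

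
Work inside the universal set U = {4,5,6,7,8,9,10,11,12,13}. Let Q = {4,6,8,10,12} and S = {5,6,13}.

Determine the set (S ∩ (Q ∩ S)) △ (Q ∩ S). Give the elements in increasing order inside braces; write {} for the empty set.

{}

Q ∩ S = {6}
S ∩ (Q ∩ S) = {6}
(S ∩ (Q ∩ S)) △ (Q ∩ S) = {}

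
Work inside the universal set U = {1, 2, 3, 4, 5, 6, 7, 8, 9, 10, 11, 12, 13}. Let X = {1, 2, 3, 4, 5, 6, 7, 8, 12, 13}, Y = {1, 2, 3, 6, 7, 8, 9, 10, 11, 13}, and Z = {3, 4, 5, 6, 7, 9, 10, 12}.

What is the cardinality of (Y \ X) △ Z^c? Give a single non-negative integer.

6

Y \ X = {9, 10, 11}
Z^c = {1, 2, 8, 11, 13}
(Y \ X) △ Z^c = {1, 2, 8, 9, 10, 13}
|(Y \ X) △ Z^c| = 6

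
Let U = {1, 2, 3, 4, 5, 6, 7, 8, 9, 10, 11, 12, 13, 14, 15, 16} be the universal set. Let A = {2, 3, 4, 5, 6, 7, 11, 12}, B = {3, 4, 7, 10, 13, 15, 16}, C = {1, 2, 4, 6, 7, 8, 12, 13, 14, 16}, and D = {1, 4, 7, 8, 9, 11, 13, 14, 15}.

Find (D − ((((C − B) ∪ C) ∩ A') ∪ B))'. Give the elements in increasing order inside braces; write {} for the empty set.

{1, 2, 3, 4, 5, 6, 7, 8, 10, 12, 13, 14, 15, 16}

C − B = {1, 2, 6, 8, 12, 14}
(C − B) ∪ C = {1, 2, 4, 6, 7, 8, 12, 13, 14, 16}
A' = {1, 8, 9, 10, 13, 14, 15, 16}
((C − B) ∪ C) ∩ A' = {1, 8, 13, 14, 16}
(((C − B) ∪ C) ∩ A') ∪ B = {1, 3, 4, 7, 8, 10, 13, 14, 15, 16}
D − ((((C − B) ∪ C) ∩ A') ∪ B) = {9, 11}
(D − ((((C − B) ∪ C) ∩ A') ∪ B))' = {1, 2, 3, 4, 5, 6, 7, 8, 10, 12, 13, 14, 15, 16}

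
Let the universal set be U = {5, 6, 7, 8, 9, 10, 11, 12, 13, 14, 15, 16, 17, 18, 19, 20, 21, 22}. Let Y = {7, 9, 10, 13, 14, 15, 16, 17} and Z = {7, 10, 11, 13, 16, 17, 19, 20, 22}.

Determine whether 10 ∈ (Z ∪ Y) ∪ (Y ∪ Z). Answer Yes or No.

Yes

10 ∈ Z and 10 ∈ Y, so 10 ∈ Z ∪ Y
10 ∈ Y and 10 ∈ Z, so 10 ∈ Y ∪ Z
10 ∈ (Z ∪ Y) and 10 ∈ (Y ∪ Z), so 10 ∈ (Z ∪ Y) ∪ (Y ∪ Z)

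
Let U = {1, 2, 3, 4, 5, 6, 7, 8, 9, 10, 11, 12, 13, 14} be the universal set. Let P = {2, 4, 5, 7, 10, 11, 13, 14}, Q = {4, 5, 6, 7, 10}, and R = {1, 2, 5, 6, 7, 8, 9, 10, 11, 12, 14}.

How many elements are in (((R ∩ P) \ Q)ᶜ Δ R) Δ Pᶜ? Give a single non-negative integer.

R ∩ P = {2, 5, 7, 10, 11, 14}
(R ∩ P) \ Q = {2, 11, 14}
((R ∩ P) \ Q)ᶜ = {1, 3, 4, 5, 6, 7, 8, 9, 10, 12, 13}
((R ∩ P) \ Q)ᶜ Δ R = {2, 3, 4, 11, 13, 14}
Pᶜ = {1, 3, 6, 8, 9, 12}
(((R ∩ P) \ Q)ᶜ Δ R) Δ Pᶜ = {1, 2, 4, 6, 8, 9, 11, 12, 13, 14}
|(((R ∩ P) \ Q)ᶜ Δ R) Δ Pᶜ| = 10

10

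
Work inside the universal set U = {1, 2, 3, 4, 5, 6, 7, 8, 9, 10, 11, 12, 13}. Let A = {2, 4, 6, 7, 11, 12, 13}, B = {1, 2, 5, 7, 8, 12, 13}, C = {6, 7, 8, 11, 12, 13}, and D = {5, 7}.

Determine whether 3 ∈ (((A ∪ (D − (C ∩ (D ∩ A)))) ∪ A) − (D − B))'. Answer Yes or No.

3 ∉ D and 3 ∉ A, so 3 ∉ D ∩ A
3 ∉ C and 3 ∉ (D ∩ A), so 3 ∉ C ∩ (D ∩ A)
3 ∉ D and 3 ∉ (C ∩ (D ∩ A)), so 3 ∉ D − (C ∩ (D ∩ A))
3 ∉ A and 3 ∉ (D − (C ∩ (D ∩ A))), so 3 ∉ A ∪ (D − (C ∩ (D ∩ A)))
3 ∉ (A ∪ (D − (C ∩ (D ∩ A)))) and 3 ∉ A, so 3 ∉ (A ∪ (D − (C ∩ (D ∩ A)))) ∪ A
3 ∉ D and 3 ∉ B, so 3 ∉ D − B
3 ∉ ((A ∪ (D − (C ∩ (D ∩ A)))) ∪ A) and 3 ∉ (D − B), so 3 ∉ ((A ∪ (D − (C ∩ (D ∩ A)))) ∪ A) − (D − B)
3 ∈ (((A ∪ (D − (C ∩ (D ∩ A)))) ∪ A) − (D − B))' since 3 ∉ (((A ∪ (D − (C ∩ (D ∩ A)))) ∪ A) − (D − B))

Yes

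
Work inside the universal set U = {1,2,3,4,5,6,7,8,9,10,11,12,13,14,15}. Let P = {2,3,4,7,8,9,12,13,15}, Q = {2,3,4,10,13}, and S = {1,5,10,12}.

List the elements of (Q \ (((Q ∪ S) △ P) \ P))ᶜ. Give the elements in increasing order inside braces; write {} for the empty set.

{1,5,6,7,8,9,10,11,12,14,15}

Q ∪ S = {1,2,3,4,5,10,12,13}
(Q ∪ S) △ P = {1,5,7,8,9,10,15}
((Q ∪ S) △ P) \ P = {1,5,10}
Q \ (((Q ∪ S) △ P) \ P) = {2,3,4,13}
(Q \ (((Q ∪ S) △ P) \ P))ᶜ = {1,5,6,7,8,9,10,11,12,14,15}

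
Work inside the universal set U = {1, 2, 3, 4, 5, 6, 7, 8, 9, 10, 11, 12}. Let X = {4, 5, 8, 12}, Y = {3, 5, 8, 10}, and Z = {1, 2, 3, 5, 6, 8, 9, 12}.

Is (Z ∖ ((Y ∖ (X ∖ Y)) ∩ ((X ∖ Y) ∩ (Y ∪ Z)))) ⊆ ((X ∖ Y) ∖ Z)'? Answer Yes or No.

Yes

X ∖ Y = {4, 12}
Y ∖ (X ∖ Y) = {3, 5, 8, 10}
Y ∪ Z = {1, 2, 3, 5, 6, 8, 9, 10, 12}
(X ∖ Y) ∩ (Y ∪ Z) = {12}
(Y ∖ (X ∖ Y)) ∩ ((X ∖ Y) ∩ (Y ∪ Z)) = {}
Z ∖ ((Y ∖ (X ∖ Y)) ∩ ((X ∖ Y) ∩ (Y ∪ Z))) = {1, 2, 3, 5, 6, 8, 9, 12}
(X ∖ Y) ∖ Z = {4}
((X ∖ Y) ∖ Z)' = {1, 2, 3, 5, 6, 7, 8, 9, 10, 11, 12}
Every element of {1, 2, 3, 5, 6, 8, 9, 12} is in {1, 2, 3, 5, 6, 7, 8, 9, 10, 11, 12}, so Z ∖ ((Y ∖ (X ∖ Y)) ∩ ((X ∖ Y) ∩ (Y ∪ Z))) ⊆ ((X ∖ Y) ∖ Z)'.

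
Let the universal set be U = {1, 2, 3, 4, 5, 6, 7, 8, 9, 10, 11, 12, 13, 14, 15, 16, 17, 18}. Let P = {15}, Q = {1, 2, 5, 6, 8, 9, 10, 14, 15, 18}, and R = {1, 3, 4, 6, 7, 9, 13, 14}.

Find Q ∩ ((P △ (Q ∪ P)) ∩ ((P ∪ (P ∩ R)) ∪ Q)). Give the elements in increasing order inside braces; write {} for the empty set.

Q ∪ P = {1, 2, 5, 6, 8, 9, 10, 14, 15, 18}
P △ (Q ∪ P) = {1, 2, 5, 6, 8, 9, 10, 14, 18}
P ∩ R = {}
P ∪ (P ∩ R) = {15}
(P ∪ (P ∩ R)) ∪ Q = {1, 2, 5, 6, 8, 9, 10, 14, 15, 18}
(P △ (Q ∪ P)) ∩ ((P ∪ (P ∩ R)) ∪ Q) = {1, 2, 5, 6, 8, 9, 10, 14, 18}
Q ∩ ((P △ (Q ∪ P)) ∩ ((P ∪ (P ∩ R)) ∪ Q)) = {1, 2, 5, 6, 8, 9, 10, 14, 18}

{1, 2, 5, 6, 8, 9, 10, 14, 18}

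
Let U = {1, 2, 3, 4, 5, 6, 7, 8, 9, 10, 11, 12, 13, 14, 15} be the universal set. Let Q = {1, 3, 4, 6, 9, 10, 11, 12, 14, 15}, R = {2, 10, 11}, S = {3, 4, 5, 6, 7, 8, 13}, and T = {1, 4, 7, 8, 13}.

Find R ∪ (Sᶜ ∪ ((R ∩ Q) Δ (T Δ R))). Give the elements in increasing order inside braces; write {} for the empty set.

Sᶜ = {1, 2, 9, 10, 11, 12, 14, 15}
R ∩ Q = {10, 11}
T Δ R = {1, 2, 4, 7, 8, 10, 11, 13}
(R ∩ Q) Δ (T Δ R) = {1, 2, 4, 7, 8, 13}
Sᶜ ∪ ((R ∩ Q) Δ (T Δ R)) = {1, 2, 4, 7, 8, 9, 10, 11, 12, 13, 14, 15}
R ∪ (Sᶜ ∪ ((R ∩ Q) Δ (T Δ R))) = {1, 2, 4, 7, 8, 9, 10, 11, 12, 13, 14, 15}

{1, 2, 4, 7, 8, 9, 10, 11, 12, 13, 14, 15}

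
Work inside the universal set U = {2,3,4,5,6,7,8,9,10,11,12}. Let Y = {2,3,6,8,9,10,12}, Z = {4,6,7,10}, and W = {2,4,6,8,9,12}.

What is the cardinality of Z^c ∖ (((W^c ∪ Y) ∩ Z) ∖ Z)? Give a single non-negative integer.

Z^c = {2,3,5,8,9,11,12}
W^c = {3,5,7,10,11}
W^c ∪ Y = {2,3,5,6,7,8,9,10,11,12}
(W^c ∪ Y) ∩ Z = {6,7,10}
((W^c ∪ Y) ∩ Z) ∖ Z = {}
Z^c ∖ (((W^c ∪ Y) ∩ Z) ∖ Z) = {2,3,5,8,9,11,12}
|Z^c ∖ (((W^c ∪ Y) ∩ Z) ∖ Z)| = 7

7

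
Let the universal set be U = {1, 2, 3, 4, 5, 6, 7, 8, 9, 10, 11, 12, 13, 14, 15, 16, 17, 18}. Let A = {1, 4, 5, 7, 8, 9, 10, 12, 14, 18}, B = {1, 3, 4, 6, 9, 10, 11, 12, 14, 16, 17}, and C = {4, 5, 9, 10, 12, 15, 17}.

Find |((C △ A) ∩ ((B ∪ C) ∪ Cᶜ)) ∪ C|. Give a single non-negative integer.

C △ A = {1, 7, 8, 14, 15, 17, 18}
B ∪ C = {1, 3, 4, 5, 6, 9, 10, 11, 12, 14, 15, 16, 17}
Cᶜ = {1, 2, 3, 6, 7, 8, 11, 13, 14, 16, 18}
(B ∪ C) ∪ Cᶜ = {1, 2, 3, 4, 5, 6, 7, 8, 9, 10, 11, 12, 13, 14, 15, 16, 17, 18}
(C △ A) ∩ ((B ∪ C) ∪ Cᶜ) = {1, 7, 8, 14, 15, 17, 18}
((C △ A) ∩ ((B ∪ C) ∪ Cᶜ)) ∪ C = {1, 4, 5, 7, 8, 9, 10, 12, 14, 15, 17, 18}
|((C △ A) ∩ ((B ∪ C) ∪ Cᶜ)) ∪ C| = 12

12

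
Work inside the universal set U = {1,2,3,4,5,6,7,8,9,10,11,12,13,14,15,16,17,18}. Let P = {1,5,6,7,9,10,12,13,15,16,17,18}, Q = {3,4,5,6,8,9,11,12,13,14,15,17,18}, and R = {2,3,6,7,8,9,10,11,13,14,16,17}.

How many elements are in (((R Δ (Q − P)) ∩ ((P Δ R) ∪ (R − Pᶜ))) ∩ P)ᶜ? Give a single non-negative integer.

11

Q − P = {3,4,8,11,14}
R Δ (Q − P) = {2,4,6,7,9,10,13,16,17}
P Δ R = {1,2,3,5,8,11,12,14,15,18}
Pᶜ = {2,3,4,8,11,14}
R − Pᶜ = {6,7,9,10,13,16,17}
(P Δ R) ∪ (R − Pᶜ) = {1,2,3,5,6,7,8,9,10,11,12,13,14,15,16,17,18}
(R Δ (Q − P)) ∩ ((P Δ R) ∪ (R − Pᶜ)) = {2,6,7,9,10,13,16,17}
((R Δ (Q − P)) ∩ ((P Δ R) ∪ (R − Pᶜ))) ∩ P = {6,7,9,10,13,16,17}
(((R Δ (Q − P)) ∩ ((P Δ R) ∪ (R − Pᶜ))) ∩ P)ᶜ = {1,2,3,4,5,8,11,12,14,15,18}
|(((R Δ (Q − P)) ∩ ((P Δ R) ∪ (R − Pᶜ))) ∩ P)ᶜ| = 11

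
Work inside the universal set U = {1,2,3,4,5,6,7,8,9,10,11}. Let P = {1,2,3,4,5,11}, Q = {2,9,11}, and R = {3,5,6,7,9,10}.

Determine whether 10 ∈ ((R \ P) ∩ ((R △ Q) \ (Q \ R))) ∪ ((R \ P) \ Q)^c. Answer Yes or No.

Yes

10 ∈ R and 10 ∉ P, so 10 ∈ R \ P
10 ∈ R and 10 ∉ Q, so 10 ∈ R △ Q
10 ∉ Q and 10 ∈ R, so 10 ∉ Q \ R
10 ∈ (R △ Q) and 10 ∉ (Q \ R), so 10 ∈ (R △ Q) \ (Q \ R)
10 ∈ (R \ P) and 10 ∈ ((R △ Q) \ (Q \ R)), so 10 ∈ (R \ P) ∩ ((R △ Q) \ (Q \ R))
10 ∈ R and 10 ∉ P, so 10 ∈ R \ P
10 ∈ (R \ P) and 10 ∉ Q, so 10 ∈ (R \ P) \ Q
10 ∉ ((R \ P) \ Q)^c since 10 ∈ ((R \ P) \ Q)
10 ∈ ((R \ P) ∩ ((R △ Q) \ (Q \ R))) and 10 ∉ ((R \ P) \ Q)^c, so 10 ∈ ((R \ P) ∩ ((R △ Q) \ (Q \ R))) ∪ ((R \ P) \ Q)^c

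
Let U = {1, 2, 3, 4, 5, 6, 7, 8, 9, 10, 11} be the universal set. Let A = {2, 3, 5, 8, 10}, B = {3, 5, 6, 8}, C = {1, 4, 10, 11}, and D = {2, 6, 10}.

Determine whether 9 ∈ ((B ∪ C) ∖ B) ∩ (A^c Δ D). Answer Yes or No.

9 ∉ B and 9 ∉ C, so 9 ∉ B ∪ C
9 ∉ (B ∪ C) and 9 ∉ B, so 9 ∉ (B ∪ C) ∖ B
9 ∉ A, so 9 ∈ A^c
9 ∈ A^c and 9 ∉ D, so 9 ∈ A^c Δ D
9 ∉ ((B ∪ C) ∖ B) and 9 ∈ (A^c Δ D), so 9 ∉ ((B ∪ C) ∖ B) ∩ (A^c Δ D)

No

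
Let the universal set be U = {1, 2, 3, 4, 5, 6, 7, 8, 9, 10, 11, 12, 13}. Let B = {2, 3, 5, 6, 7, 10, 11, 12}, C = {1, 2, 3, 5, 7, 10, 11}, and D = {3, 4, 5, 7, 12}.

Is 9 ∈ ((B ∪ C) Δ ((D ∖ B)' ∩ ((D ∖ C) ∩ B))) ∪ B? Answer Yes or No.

9 ∉ B and 9 ∉ C, so 9 ∉ B ∪ C
9 ∉ D and 9 ∉ B, so 9 ∉ D ∖ B
9 ∈ (D ∖ B)' since 9 ∉ (D ∖ B)
9 ∉ D and 9 ∉ C, so 9 ∉ D ∖ C
9 ∉ (D ∖ C) and 9 ∉ B, so 9 ∉ (D ∖ C) ∩ B
9 ∈ (D ∖ B)' and 9 ∉ ((D ∖ C) ∩ B), so 9 ∉ (D ∖ B)' ∩ ((D ∖ C) ∩ B)
9 ∉ (B ∪ C) and 9 ∉ ((D ∖ B)' ∩ ((D ∖ C) ∩ B)), so 9 ∉ (B ∪ C) Δ ((D ∖ B)' ∩ ((D ∖ C) ∩ B))
9 ∉ ((B ∪ C) Δ ((D ∖ B)' ∩ ((D ∖ C) ∩ B))) and 9 ∉ B, so 9 ∉ ((B ∪ C) Δ ((D ∖ B)' ∩ ((D ∖ C) ∩ B))) ∪ B

No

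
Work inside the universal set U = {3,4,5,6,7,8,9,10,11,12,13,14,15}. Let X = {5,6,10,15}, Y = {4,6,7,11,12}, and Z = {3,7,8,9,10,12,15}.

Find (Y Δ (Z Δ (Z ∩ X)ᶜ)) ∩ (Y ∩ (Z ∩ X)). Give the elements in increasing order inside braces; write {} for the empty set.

Z ∩ X = {10,15}
(Z ∩ X)ᶜ = {3,4,5,6,7,8,9,11,12,13,14}
Z Δ (Z ∩ X)ᶜ = {4,5,6,10,11,13,14,15}
Y Δ (Z Δ (Z ∩ X)ᶜ) = {5,7,10,12,13,14,15}
Y ∩ (Z ∩ X) = {}
(Y Δ (Z Δ (Z ∩ X)ᶜ)) ∩ (Y ∩ (Z ∩ X)) = {}

{}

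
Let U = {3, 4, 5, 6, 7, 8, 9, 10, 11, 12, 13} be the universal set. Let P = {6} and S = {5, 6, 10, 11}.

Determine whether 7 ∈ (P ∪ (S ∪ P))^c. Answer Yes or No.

Yes

7 ∉ S and 7 ∉ P, so 7 ∉ S ∪ P
7 ∉ P and 7 ∉ (S ∪ P), so 7 ∉ P ∪ (S ∪ P)
7 ∈ (P ∪ (S ∪ P))^c since 7 ∉ (P ∪ (S ∪ P))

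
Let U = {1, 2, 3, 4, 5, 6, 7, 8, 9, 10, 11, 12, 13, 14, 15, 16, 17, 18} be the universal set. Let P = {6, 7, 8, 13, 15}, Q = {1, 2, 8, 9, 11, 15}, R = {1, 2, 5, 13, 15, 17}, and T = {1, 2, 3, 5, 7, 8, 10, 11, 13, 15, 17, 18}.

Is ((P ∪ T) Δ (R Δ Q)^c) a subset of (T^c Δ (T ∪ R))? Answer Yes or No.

Yes

P ∪ T = {1, 2, 3, 5, 6, 7, 8, 10, 11, 13, 15, 17, 18}
R Δ Q = {5, 8, 9, 11, 13, 17}
(R Δ Q)^c = {1, 2, 3, 4, 6, 7, 10, 12, 14, 15, 16, 18}
(P ∪ T) Δ (R Δ Q)^c = {4, 5, 8, 11, 12, 13, 14, 16, 17}
T^c = {4, 6, 9, 12, 14, 16}
T ∪ R = {1, 2, 3, 5, 7, 8, 10, 11, 13, 15, 17, 18}
T^c Δ (T ∪ R) = {1, 2, 3, 4, 5, 6, 7, 8, 9, 10, 11, 12, 13, 14, 15, 16, 17, 18}
Every element of {4, 5, 8, 11, 12, 13, 14, 16, 17} is in {1, 2, 3, 4, 5, 6, 7, 8, 9, 10, 11, 12, 13, 14, 15, 16, 17, 18}, so (P ∪ T) Δ (R Δ Q)^c ⊆ T^c Δ (T ∪ R).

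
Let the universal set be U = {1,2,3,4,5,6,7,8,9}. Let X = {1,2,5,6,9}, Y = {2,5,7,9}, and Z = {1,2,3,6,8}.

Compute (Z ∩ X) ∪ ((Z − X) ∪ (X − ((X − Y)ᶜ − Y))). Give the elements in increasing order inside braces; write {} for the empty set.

Z ∩ X = {1,2,6}
Z − X = {3,8}
X − Y = {1,6}
(X − Y)ᶜ = {2,3,4,5,7,8,9}
(X − Y)ᶜ − Y = {3,4,8}
X − ((X − Y)ᶜ − Y) = {1,2,5,6,9}
(Z − X) ∪ (X − ((X − Y)ᶜ − Y)) = {1,2,3,5,6,8,9}
(Z ∩ X) ∪ ((Z − X) ∪ (X − ((X − Y)ᶜ − Y))) = {1,2,3,5,6,8,9}

{1,2,3,5,6,8,9}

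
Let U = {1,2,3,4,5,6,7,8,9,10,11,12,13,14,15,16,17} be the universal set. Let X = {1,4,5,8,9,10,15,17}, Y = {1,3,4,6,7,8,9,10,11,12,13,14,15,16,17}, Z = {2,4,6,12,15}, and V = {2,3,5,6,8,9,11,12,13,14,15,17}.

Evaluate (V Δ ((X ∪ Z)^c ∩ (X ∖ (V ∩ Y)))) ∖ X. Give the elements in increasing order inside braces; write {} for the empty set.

{2,3,6,11,12,13,14}

X ∪ Z = {1,2,4,5,6,8,9,10,12,15,17}
(X ∪ Z)^c = {3,7,11,13,14,16}
V ∩ Y = {3,6,8,9,11,12,13,14,15,17}
X ∖ (V ∩ Y) = {1,4,5,10}
(X ∪ Z)^c ∩ (X ∖ (V ∩ Y)) = {}
V Δ ((X ∪ Z)^c ∩ (X ∖ (V ∩ Y))) = {2,3,5,6,8,9,11,12,13,14,15,17}
(V Δ ((X ∪ Z)^c ∩ (X ∖ (V ∩ Y)))) ∖ X = {2,3,6,11,12,13,14}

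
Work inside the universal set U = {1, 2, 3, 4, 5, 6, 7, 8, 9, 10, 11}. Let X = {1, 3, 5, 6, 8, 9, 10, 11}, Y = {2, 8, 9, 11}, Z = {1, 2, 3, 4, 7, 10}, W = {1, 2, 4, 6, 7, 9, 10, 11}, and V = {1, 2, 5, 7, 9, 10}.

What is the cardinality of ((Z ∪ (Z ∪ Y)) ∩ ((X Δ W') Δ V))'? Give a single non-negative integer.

Z ∪ Y = {1, 2, 3, 4, 7, 8, 9, 10, 11}
Z ∪ (Z ∪ Y) = {1, 2, 3, 4, 7, 8, 9, 10, 11}
W' = {3, 5, 8}
X Δ W' = {1, 6, 9, 10, 11}
(X Δ W') Δ V = {2, 5, 6, 7, 11}
(Z ∪ (Z ∪ Y)) ∩ ((X Δ W') Δ V) = {2, 7, 11}
((Z ∪ (Z ∪ Y)) ∩ ((X Δ W') Δ V))' = {1, 3, 4, 5, 6, 8, 9, 10}
|((Z ∪ (Z ∪ Y)) ∩ ((X Δ W') Δ V))'| = 8

8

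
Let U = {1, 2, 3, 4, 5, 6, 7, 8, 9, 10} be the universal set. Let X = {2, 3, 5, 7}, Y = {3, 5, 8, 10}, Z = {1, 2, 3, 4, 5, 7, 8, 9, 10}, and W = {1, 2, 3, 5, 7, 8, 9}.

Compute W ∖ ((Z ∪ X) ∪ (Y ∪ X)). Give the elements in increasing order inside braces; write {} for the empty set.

{}

Z ∪ X = {1, 2, 3, 4, 5, 7, 8, 9, 10}
Y ∪ X = {2, 3, 5, 7, 8, 10}
(Z ∪ X) ∪ (Y ∪ X) = {1, 2, 3, 4, 5, 7, 8, 9, 10}
W ∖ ((Z ∪ X) ∪ (Y ∪ X)) = {}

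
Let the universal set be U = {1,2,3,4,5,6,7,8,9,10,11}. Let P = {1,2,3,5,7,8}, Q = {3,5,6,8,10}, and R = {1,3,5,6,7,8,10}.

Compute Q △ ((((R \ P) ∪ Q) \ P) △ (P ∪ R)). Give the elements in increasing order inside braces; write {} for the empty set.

R \ P = {6,10}
(R \ P) ∪ Q = {3,5,6,8,10}
((R \ P) ∪ Q) \ P = {6,10}
P ∪ R = {1,2,3,5,6,7,8,10}
(((R \ P) ∪ Q) \ P) △ (P ∪ R) = {1,2,3,5,7,8}
Q △ ((((R \ P) ∪ Q) \ P) △ (P ∪ R)) = {1,2,6,7,10}

{1,2,6,7,10}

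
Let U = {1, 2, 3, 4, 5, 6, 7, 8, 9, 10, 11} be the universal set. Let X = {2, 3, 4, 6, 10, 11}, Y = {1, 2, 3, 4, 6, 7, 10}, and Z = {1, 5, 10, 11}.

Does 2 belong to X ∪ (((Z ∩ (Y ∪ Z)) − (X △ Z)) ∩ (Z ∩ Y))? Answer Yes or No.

Yes

2 ∈ Y and 2 ∉ Z, so 2 ∈ Y ∪ Z
2 ∉ Z and 2 ∈ (Y ∪ Z), so 2 ∉ Z ∩ (Y ∪ Z)
2 ∈ X and 2 ∉ Z, so 2 ∈ X △ Z
2 ∉ (Z ∩ (Y ∪ Z)) and 2 ∈ (X △ Z), so 2 ∉ (Z ∩ (Y ∪ Z)) − (X △ Z)
2 ∉ Z and 2 ∈ Y, so 2 ∉ Z ∩ Y
2 ∉ ((Z ∩ (Y ∪ Z)) − (X △ Z)) and 2 ∉ (Z ∩ Y), so 2 ∉ ((Z ∩ (Y ∪ Z)) − (X △ Z)) ∩ (Z ∩ Y)
2 ∈ X and 2 ∉ (((Z ∩ (Y ∪ Z)) − (X △ Z)) ∩ (Z ∩ Y)), so 2 ∈ X ∪ (((Z ∩ (Y ∪ Z)) − (X △ Z)) ∩ (Z ∩ Y))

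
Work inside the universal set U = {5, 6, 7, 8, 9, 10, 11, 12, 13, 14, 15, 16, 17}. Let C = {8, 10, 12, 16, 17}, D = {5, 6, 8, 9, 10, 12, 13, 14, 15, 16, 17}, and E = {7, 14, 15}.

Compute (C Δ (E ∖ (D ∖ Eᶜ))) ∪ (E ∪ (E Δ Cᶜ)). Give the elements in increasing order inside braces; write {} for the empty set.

{5, 6, 7, 8, 9, 10, 11, 12, 13, 14, 15, 16, 17}

Eᶜ = {5, 6, 8, 9, 10, 11, 12, 13, 16, 17}
D ∖ Eᶜ = {14, 15}
E ∖ (D ∖ Eᶜ) = {7}
C Δ (E ∖ (D ∖ Eᶜ)) = {7, 8, 10, 12, 16, 17}
Cᶜ = {5, 6, 7, 9, 11, 13, 14, 15}
E Δ Cᶜ = {5, 6, 9, 11, 13}
E ∪ (E Δ Cᶜ) = {5, 6, 7, 9, 11, 13, 14, 15}
(C Δ (E ∖ (D ∖ Eᶜ))) ∪ (E ∪ (E Δ Cᶜ)) = {5, 6, 7, 8, 9, 10, 11, 12, 13, 14, 15, 16, 17}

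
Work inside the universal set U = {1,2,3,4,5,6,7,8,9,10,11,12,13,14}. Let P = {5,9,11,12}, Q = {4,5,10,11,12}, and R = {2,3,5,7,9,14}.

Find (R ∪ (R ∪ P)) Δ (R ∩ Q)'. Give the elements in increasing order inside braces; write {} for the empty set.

{1,4,5,6,8,10,13}

R ∪ P = {2,3,5,7,9,11,12,14}
R ∪ (R ∪ P) = {2,3,5,7,9,11,12,14}
R ∩ Q = {5}
(R ∩ Q)' = {1,2,3,4,6,7,8,9,10,11,12,13,14}
(R ∪ (R ∪ P)) Δ (R ∩ Q)' = {1,4,5,6,8,10,13}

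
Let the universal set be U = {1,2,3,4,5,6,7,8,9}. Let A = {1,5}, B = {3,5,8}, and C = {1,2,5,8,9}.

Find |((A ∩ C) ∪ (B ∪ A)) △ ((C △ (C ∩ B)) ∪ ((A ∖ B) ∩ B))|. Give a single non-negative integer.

5

A ∩ C = {1,5}
B ∪ A = {1,3,5,8}
(A ∩ C) ∪ (B ∪ A) = {1,3,5,8}
C ∩ B = {5,8}
C △ (C ∩ B) = {1,2,9}
A ∖ B = {1}
(A ∖ B) ∩ B = {}
(C △ (C ∩ B)) ∪ ((A ∖ B) ∩ B) = {1,2,9}
((A ∩ C) ∪ (B ∪ A)) △ ((C △ (C ∩ B)) ∪ ((A ∖ B) ∩ B)) = {2,3,5,8,9}
|((A ∩ C) ∪ (B ∪ A)) △ ((C △ (C ∩ B)) ∪ ((A ∖ B) ∩ B))| = 5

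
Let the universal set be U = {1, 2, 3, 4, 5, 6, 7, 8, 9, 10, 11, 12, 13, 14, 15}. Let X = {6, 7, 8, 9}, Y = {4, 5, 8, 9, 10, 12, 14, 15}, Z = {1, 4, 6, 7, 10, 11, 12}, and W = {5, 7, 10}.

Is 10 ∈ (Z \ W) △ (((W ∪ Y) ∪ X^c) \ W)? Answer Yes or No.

10 ∈ Z and 10 ∈ W, so 10 ∉ Z \ W
10 ∈ W and 10 ∈ Y, so 10 ∈ W ∪ Y
10 ∉ X, so 10 ∈ X^c
10 ∈ (W ∪ Y) and 10 ∈ X^c, so 10 ∈ (W ∪ Y) ∪ X^c
10 ∈ ((W ∪ Y) ∪ X^c) and 10 ∈ W, so 10 ∉ ((W ∪ Y) ∪ X^c) \ W
10 ∉ (Z \ W) and 10 ∉ (((W ∪ Y) ∪ X^c) \ W), so 10 ∉ (Z \ W) △ (((W ∪ Y) ∪ X^c) \ W)

No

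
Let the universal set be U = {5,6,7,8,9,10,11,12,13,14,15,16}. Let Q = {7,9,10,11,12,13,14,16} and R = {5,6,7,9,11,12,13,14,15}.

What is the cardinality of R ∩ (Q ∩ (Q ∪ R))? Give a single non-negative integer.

6

Q ∪ R = {5,6,7,9,10,11,12,13,14,15,16}
Q ∩ (Q ∪ R) = {7,9,10,11,12,13,14,16}
R ∩ (Q ∩ (Q ∪ R)) = {7,9,11,12,13,14}
|R ∩ (Q ∩ (Q ∪ R))| = 6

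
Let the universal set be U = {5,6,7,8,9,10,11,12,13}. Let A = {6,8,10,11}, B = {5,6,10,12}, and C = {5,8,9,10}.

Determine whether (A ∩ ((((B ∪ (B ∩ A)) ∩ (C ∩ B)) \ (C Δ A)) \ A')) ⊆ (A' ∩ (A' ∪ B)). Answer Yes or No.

No

B ∩ A = {6,10}
B ∪ (B ∩ A) = {5,6,10,12}
C ∩ B = {5,10}
(B ∪ (B ∩ A)) ∩ (C ∩ B) = {5,10}
C Δ A = {5,6,9,11}
((B ∪ (B ∩ A)) ∩ (C ∩ B)) \ (C Δ A) = {10}
A' = {5,7,9,12,13}
(((B ∪ (B ∩ A)) ∩ (C ∩ B)) \ (C Δ A)) \ A' = {10}
A ∩ ((((B ∪ (B ∩ A)) ∩ (C ∩ B)) \ (C Δ A)) \ A') = {10}
A' ∪ B = {5,6,7,9,10,12,13}
A' ∩ (A' ∪ B) = {5,7,9,12,13}
10 ∈ A ∩ ((((B ∪ (B ∩ A)) ∩ (C ∩ B)) \ (C Δ A)) \ A') but 10 ∉ A' ∩ (A' ∪ B), so the inclusion fails.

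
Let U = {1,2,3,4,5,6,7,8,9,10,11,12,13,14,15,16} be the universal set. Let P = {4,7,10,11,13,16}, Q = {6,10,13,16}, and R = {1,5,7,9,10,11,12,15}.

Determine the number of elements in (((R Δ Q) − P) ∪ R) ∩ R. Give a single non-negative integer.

8

R Δ Q = {1,5,6,7,9,11,12,13,15,16}
(R Δ Q) − P = {1,5,6,9,12,15}
((R Δ Q) − P) ∪ R = {1,5,6,7,9,10,11,12,15}
(((R Δ Q) − P) ∪ R) ∩ R = {1,5,7,9,10,11,12,15}
|(((R Δ Q) − P) ∪ R) ∩ R| = 8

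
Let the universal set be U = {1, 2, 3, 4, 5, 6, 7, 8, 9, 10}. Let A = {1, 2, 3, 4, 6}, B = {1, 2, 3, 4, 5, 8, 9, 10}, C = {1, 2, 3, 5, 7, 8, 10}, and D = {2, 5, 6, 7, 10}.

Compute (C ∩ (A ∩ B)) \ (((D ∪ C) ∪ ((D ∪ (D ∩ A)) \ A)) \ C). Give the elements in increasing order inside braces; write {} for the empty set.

{1, 2, 3}

A ∩ B = {1, 2, 3, 4}
C ∩ (A ∩ B) = {1, 2, 3}
D ∪ C = {1, 2, 3, 5, 6, 7, 8, 10}
D ∩ A = {2, 6}
D ∪ (D ∩ A) = {2, 5, 6, 7, 10}
(D ∪ (D ∩ A)) \ A = {5, 7, 10}
(D ∪ C) ∪ ((D ∪ (D ∩ A)) \ A) = {1, 2, 3, 5, 6, 7, 8, 10}
((D ∪ C) ∪ ((D ∪ (D ∩ A)) \ A)) \ C = {6}
(C ∩ (A ∩ B)) \ (((D ∪ C) ∪ ((D ∪ (D ∩ A)) \ A)) \ C) = {1, 2, 3}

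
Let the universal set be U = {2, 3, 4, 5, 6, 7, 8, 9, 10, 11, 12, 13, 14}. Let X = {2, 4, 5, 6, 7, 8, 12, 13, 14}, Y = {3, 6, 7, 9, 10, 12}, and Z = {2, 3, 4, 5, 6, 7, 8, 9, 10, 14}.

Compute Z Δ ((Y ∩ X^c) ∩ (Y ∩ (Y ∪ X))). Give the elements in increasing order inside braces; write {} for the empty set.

X^c = {3, 9, 10, 11}
Y ∩ X^c = {3, 9, 10}
Y ∪ X = {2, 3, 4, 5, 6, 7, 8, 9, 10, 12, 13, 14}
Y ∩ (Y ∪ X) = {3, 6, 7, 9, 10, 12}
(Y ∩ X^c) ∩ (Y ∩ (Y ∪ X)) = {3, 9, 10}
Z Δ ((Y ∩ X^c) ∩ (Y ∩ (Y ∪ X))) = {2, 4, 5, 6, 7, 8, 14}

{2, 4, 5, 6, 7, 8, 14}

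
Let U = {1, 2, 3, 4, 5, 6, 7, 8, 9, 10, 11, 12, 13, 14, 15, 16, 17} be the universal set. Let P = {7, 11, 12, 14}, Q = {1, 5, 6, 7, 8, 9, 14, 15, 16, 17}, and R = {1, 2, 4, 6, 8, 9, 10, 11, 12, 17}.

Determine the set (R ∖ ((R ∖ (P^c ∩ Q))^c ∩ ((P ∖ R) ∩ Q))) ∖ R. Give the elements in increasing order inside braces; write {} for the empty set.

P^c = {1, 2, 3, 4, 5, 6, 8, 9, 10, 13, 15, 16, 17}
P^c ∩ Q = {1, 5, 6, 8, 9, 15, 16, 17}
R ∖ (P^c ∩ Q) = {2, 4, 10, 11, 12}
(R ∖ (P^c ∩ Q))^c = {1, 3, 5, 6, 7, 8, 9, 13, 14, 15, 16, 17}
P ∖ R = {7, 14}
(P ∖ R) ∩ Q = {7, 14}
(R ∖ (P^c ∩ Q))^c ∩ ((P ∖ R) ∩ Q) = {7, 14}
R ∖ ((R ∖ (P^c ∩ Q))^c ∩ ((P ∖ R) ∩ Q)) = {1, 2, 4, 6, 8, 9, 10, 11, 12, 17}
(R ∖ ((R ∖ (P^c ∩ Q))^c ∩ ((P ∖ R) ∩ Q))) ∖ R = {}

{}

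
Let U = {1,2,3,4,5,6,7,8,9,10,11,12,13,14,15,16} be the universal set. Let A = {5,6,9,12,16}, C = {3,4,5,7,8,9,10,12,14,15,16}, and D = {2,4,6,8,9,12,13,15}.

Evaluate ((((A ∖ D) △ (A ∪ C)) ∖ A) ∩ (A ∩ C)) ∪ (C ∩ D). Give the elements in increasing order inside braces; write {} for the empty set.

{4,8,9,12,15}

A ∖ D = {5,16}
A ∪ C = {3,4,5,6,7,8,9,10,12,14,15,16}
(A ∖ D) △ (A ∪ C) = {3,4,6,7,8,9,10,12,14,15}
((A ∖ D) △ (A ∪ C)) ∖ A = {3,4,7,8,10,14,15}
A ∩ C = {5,9,12,16}
(((A ∖ D) △ (A ∪ C)) ∖ A) ∩ (A ∩ C) = {}
C ∩ D = {4,8,9,12,15}
((((A ∖ D) △ (A ∪ C)) ∖ A) ∩ (A ∩ C)) ∪ (C ∩ D) = {4,8,9,12,15}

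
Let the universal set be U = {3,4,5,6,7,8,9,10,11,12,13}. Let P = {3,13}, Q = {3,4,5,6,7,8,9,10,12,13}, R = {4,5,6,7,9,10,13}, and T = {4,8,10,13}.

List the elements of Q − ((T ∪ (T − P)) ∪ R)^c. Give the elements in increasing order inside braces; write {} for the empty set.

{4,5,6,7,8,9,10,13}

T − P = {4,8,10}
T ∪ (T − P) = {4,8,10,13}
(T ∪ (T − P)) ∪ R = {4,5,6,7,8,9,10,13}
((T ∪ (T − P)) ∪ R)^c = {3,11,12}
Q − ((T ∪ (T − P)) ∪ R)^c = {4,5,6,7,8,9,10,13}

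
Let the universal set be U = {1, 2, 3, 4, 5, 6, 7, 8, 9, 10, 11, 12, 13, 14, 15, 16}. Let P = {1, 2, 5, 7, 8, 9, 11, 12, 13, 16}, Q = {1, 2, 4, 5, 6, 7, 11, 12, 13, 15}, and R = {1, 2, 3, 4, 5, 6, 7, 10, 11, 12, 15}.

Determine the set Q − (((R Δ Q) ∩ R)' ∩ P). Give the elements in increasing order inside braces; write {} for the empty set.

R Δ Q = {3, 10, 13}
(R Δ Q) ∩ R = {3, 10}
((R Δ Q) ∩ R)' = {1, 2, 4, 5, 6, 7, 8, 9, 11, 12, 13, 14, 15, 16}
((R Δ Q) ∩ R)' ∩ P = {1, 2, 5, 7, 8, 9, 11, 12, 13, 16}
Q − (((R Δ Q) ∩ R)' ∩ P) = {4, 6, 15}

{4, 6, 15}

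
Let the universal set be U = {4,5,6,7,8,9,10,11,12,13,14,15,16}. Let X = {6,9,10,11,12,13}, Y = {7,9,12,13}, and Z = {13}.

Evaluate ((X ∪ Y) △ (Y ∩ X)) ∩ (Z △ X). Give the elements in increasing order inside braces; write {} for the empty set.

{6,10,11}

X ∪ Y = {6,7,9,10,11,12,13}
Y ∩ X = {9,12,13}
(X ∪ Y) △ (Y ∩ X) = {6,7,10,11}
Z △ X = {6,9,10,11,12}
((X ∪ Y) △ (Y ∩ X)) ∩ (Z △ X) = {6,10,11}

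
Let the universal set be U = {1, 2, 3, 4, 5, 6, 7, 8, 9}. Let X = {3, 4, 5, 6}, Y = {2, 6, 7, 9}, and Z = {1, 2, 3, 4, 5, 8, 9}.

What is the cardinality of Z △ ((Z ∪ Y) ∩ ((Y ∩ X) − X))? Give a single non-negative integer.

Z ∪ Y = {1, 2, 3, 4, 5, 6, 7, 8, 9}
Y ∩ X = {6}
(Y ∩ X) − X = {}
(Z ∪ Y) ∩ ((Y ∩ X) − X) = {}
Z △ ((Z ∪ Y) ∩ ((Y ∩ X) − X)) = {1, 2, 3, 4, 5, 8, 9}
|Z △ ((Z ∪ Y) ∩ ((Y ∩ X) − X))| = 7

7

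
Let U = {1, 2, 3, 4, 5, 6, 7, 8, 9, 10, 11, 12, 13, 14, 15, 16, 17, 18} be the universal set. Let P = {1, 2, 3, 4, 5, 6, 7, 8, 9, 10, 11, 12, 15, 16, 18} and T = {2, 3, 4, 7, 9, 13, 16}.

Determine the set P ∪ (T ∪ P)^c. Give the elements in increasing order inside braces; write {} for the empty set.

{1, 2, 3, 4, 5, 6, 7, 8, 9, 10, 11, 12, 14, 15, 16, 17, 18}

T ∪ P = {1, 2, 3, 4, 5, 6, 7, 8, 9, 10, 11, 12, 13, 15, 16, 18}
(T ∪ P)^c = {14, 17}
P ∪ (T ∪ P)^c = {1, 2, 3, 4, 5, 6, 7, 8, 9, 10, 11, 12, 14, 15, 16, 17, 18}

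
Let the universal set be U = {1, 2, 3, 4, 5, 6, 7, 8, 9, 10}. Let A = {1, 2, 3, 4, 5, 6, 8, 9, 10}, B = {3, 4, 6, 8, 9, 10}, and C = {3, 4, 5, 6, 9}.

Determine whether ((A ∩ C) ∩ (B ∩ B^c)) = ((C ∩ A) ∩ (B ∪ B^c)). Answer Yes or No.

No

A ∩ C = {3, 4, 5, 6, 9}
B^c = {1, 2, 5, 7}
B ∩ B^c = {}
(A ∩ C) ∩ (B ∩ B^c) = {}
C ∩ A = {3, 4, 5, 6, 9}
B ∪ B^c = {1, 2, 3, 4, 5, 6, 7, 8, 9, 10}
(C ∩ A) ∩ (B ∪ B^c) = {3, 4, 5, 6, 9}
3 ∈ (C ∩ A) ∩ (B ∪ B^c) but 3 ∉ (A ∩ C) ∩ (B ∩ B^c), so they differ.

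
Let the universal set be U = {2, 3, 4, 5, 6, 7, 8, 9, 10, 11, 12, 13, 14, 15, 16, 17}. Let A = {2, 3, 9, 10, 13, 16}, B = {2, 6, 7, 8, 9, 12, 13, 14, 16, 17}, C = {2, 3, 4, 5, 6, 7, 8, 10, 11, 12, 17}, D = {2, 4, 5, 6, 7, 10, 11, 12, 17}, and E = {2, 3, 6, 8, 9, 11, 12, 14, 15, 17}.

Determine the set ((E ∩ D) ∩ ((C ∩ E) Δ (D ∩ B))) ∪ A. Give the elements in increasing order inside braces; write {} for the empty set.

E ∩ D = {2, 6, 11, 12, 17}
C ∩ E = {2, 3, 6, 8, 11, 12, 17}
D ∩ B = {2, 6, 7, 12, 17}
(C ∩ E) Δ (D ∩ B) = {3, 7, 8, 11}
(E ∩ D) ∩ ((C ∩ E) Δ (D ∩ B)) = {11}
((E ∩ D) ∩ ((C ∩ E) Δ (D ∩ B))) ∪ A = {2, 3, 9, 10, 11, 13, 16}

{2, 3, 9, 10, 11, 13, 16}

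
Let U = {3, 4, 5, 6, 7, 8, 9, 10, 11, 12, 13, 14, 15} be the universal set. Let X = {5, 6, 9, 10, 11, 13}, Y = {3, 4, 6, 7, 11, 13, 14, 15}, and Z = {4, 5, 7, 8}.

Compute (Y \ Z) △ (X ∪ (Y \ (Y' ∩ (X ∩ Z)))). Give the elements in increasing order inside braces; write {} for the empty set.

Y \ Z = {3, 6, 11, 13, 14, 15}
Y' = {5, 8, 9, 10, 12}
X ∩ Z = {5}
Y' ∩ (X ∩ Z) = {5}
Y \ (Y' ∩ (X ∩ Z)) = {3, 4, 6, 7, 11, 13, 14, 15}
X ∪ (Y \ (Y' ∩ (X ∩ Z))) = {3, 4, 5, 6, 7, 9, 10, 11, 13, 14, 15}
(Y \ Z) △ (X ∪ (Y \ (Y' ∩ (X ∩ Z)))) = {4, 5, 7, 9, 10}

{4, 5, 7, 9, 10}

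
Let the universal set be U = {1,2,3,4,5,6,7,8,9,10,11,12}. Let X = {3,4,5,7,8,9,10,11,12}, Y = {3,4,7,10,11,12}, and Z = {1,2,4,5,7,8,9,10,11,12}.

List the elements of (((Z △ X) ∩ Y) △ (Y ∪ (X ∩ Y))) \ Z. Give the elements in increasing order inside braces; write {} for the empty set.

Z △ X = {1,2,3}
(Z △ X) ∩ Y = {3}
X ∩ Y = {3,4,7,10,11,12}
Y ∪ (X ∩ Y) = {3,4,7,10,11,12}
((Z △ X) ∩ Y) △ (Y ∪ (X ∩ Y)) = {4,7,10,11,12}
(((Z △ X) ∩ Y) △ (Y ∪ (X ∩ Y))) \ Z = {}

{}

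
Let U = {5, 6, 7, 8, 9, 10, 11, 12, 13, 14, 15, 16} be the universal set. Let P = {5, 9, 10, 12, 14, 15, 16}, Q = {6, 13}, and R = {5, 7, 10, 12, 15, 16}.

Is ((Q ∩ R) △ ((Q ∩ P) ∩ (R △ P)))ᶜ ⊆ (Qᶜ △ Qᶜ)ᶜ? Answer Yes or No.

Q ∩ R = {}
Q ∩ P = {}
R △ P = {7, 9, 14}
(Q ∩ P) ∩ (R △ P) = {}
(Q ∩ R) △ ((Q ∩ P) ∩ (R △ P)) = {}
((Q ∩ R) △ ((Q ∩ P) ∩ (R △ P)))ᶜ = {5, 6, 7, 8, 9, 10, 11, 12, 13, 14, 15, 16}
Qᶜ = {5, 7, 8, 9, 10, 11, 12, 14, 15, 16}
Qᶜ △ Qᶜ = {}
(Qᶜ △ Qᶜ)ᶜ = {5, 6, 7, 8, 9, 10, 11, 12, 13, 14, 15, 16}
Every element of {5, 6, 7, 8, 9, 10, 11, 12, 13, 14, 15, 16} is in {5, 6, 7, 8, 9, 10, 11, 12, 13, 14, 15, 16}, so ((Q ∩ R) △ ((Q ∩ P) ∩ (R △ P)))ᶜ ⊆ (Qᶜ △ Qᶜ)ᶜ.

Yes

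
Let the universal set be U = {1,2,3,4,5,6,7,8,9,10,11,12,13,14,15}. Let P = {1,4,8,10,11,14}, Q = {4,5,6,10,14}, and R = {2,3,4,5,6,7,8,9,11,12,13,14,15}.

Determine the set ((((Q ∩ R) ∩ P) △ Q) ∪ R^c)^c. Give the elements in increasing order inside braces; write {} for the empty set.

{2,3,4,7,8,9,11,12,13,14,15}

Q ∩ R = {4,5,6,14}
(Q ∩ R) ∩ P = {4,14}
((Q ∩ R) ∩ P) △ Q = {5,6,10}
R^c = {1,10}
(((Q ∩ R) ∩ P) △ Q) ∪ R^c = {1,5,6,10}
((((Q ∩ R) ∩ P) △ Q) ∪ R^c)^c = {2,3,4,7,8,9,11,12,13,14,15}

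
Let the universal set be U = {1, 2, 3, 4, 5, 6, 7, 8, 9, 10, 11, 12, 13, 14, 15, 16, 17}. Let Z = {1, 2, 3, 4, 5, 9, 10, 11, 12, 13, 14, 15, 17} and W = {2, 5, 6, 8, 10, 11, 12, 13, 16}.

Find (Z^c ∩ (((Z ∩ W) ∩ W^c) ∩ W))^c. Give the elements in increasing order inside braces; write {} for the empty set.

{1, 2, 3, 4, 5, 6, 7, 8, 9, 10, 11, 12, 13, 14, 15, 16, 17}

Z^c = {6, 7, 8, 16}
Z ∩ W = {2, 5, 10, 11, 12, 13}
W^c = {1, 3, 4, 7, 9, 14, 15, 17}
(Z ∩ W) ∩ W^c = {}
((Z ∩ W) ∩ W^c) ∩ W = {}
Z^c ∩ (((Z ∩ W) ∩ W^c) ∩ W) = {}
(Z^c ∩ (((Z ∩ W) ∩ W^c) ∩ W))^c = {1, 2, 3, 4, 5, 6, 7, 8, 9, 10, 11, 12, 13, 14, 15, 16, 17}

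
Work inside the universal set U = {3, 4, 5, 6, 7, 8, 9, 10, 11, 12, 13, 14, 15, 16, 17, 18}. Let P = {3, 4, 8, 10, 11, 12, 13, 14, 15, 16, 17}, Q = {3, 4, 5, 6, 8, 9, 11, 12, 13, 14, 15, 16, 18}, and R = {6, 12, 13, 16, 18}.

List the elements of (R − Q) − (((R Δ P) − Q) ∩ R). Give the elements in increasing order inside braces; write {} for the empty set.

R − Q = {}
R Δ P = {3, 4, 6, 8, 10, 11, 14, 15, 17, 18}
(R Δ P) − Q = {10, 17}
((R Δ P) − Q) ∩ R = {}
(R − Q) − (((R Δ P) − Q) ∩ R) = {}

{}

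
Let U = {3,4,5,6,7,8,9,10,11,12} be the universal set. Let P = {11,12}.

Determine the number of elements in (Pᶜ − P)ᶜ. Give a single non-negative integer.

Pᶜ = {3,4,5,6,7,8,9,10}
Pᶜ − P = {3,4,5,6,7,8,9,10}
(Pᶜ − P)ᶜ = {11,12}
|(Pᶜ − P)ᶜ| = 2

2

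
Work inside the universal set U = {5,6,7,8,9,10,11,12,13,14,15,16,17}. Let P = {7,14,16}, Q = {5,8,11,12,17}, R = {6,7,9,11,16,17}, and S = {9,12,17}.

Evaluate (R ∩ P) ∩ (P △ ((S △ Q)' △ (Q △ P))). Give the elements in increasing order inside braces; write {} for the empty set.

R ∩ P = {7,16}
S △ Q = {5,8,9,11}
(S △ Q)' = {6,7,10,12,13,14,15,16,17}
Q △ P = {5,7,8,11,12,14,16,17}
(S △ Q)' △ (Q △ P) = {5,6,8,10,11,13,15}
P △ ((S △ Q)' △ (Q △ P)) = {5,6,7,8,10,11,13,14,15,16}
(R ∩ P) ∩ (P △ ((S △ Q)' △ (Q △ P))) = {7,16}

{7,16}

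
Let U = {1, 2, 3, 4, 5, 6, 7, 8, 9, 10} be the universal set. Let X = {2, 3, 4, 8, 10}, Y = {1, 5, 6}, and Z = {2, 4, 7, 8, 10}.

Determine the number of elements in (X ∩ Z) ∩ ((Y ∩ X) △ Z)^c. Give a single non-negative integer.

X ∩ Z = {2, 4, 8, 10}
Y ∩ X = {}
(Y ∩ X) △ Z = {2, 4, 7, 8, 10}
((Y ∩ X) △ Z)^c = {1, 3, 5, 6, 9}
(X ∩ Z) ∩ ((Y ∩ X) △ Z)^c = {}
|(X ∩ Z) ∩ ((Y ∩ X) △ Z)^c| = 0

0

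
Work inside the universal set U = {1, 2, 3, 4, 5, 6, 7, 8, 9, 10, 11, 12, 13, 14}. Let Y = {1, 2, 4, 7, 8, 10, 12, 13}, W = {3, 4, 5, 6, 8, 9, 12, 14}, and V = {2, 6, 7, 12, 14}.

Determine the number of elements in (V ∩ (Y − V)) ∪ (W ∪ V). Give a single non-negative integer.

Y − V = {1, 4, 8, 10, 13}
V ∩ (Y − V) = {}
W ∪ V = {2, 3, 4, 5, 6, 7, 8, 9, 12, 14}
(V ∩ (Y − V)) ∪ (W ∪ V) = {2, 3, 4, 5, 6, 7, 8, 9, 12, 14}
|(V ∩ (Y − V)) ∪ (W ∪ V)| = 10

10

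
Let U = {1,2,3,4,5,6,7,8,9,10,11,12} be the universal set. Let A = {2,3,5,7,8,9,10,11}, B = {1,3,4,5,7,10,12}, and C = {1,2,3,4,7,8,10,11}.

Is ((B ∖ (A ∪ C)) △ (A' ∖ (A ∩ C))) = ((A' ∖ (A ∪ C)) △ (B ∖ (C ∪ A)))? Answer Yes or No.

No

A ∪ C = {1,2,3,4,5,7,8,9,10,11}
B ∖ (A ∪ C) = {12}
A' = {1,4,6,12}
A ∩ C = {2,3,7,8,10,11}
A' ∖ (A ∩ C) = {1,4,6,12}
(B ∖ (A ∪ C)) △ (A' ∖ (A ∩ C)) = {1,4,6}
A' ∖ (A ∪ C) = {6,12}
C ∪ A = {1,2,3,4,5,7,8,9,10,11}
B ∖ (C ∪ A) = {12}
(A' ∖ (A ∪ C)) △ (B ∖ (C ∪ A)) = {6}
1 ∈ (B ∖ (A ∪ C)) △ (A' ∖ (A ∩ C)) but 1 ∉ (A' ∖ (A ∪ C)) △ (B ∖ (C ∪ A)), so they differ.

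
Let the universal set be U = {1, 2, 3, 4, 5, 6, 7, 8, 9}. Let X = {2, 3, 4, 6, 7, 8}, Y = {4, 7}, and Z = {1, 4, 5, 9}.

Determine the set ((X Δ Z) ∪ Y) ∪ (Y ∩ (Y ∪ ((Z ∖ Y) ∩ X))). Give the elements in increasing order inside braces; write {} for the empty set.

{1, 2, 3, 4, 5, 6, 7, 8, 9}

X Δ Z = {1, 2, 3, 5, 6, 7, 8, 9}
(X Δ Z) ∪ Y = {1, 2, 3, 4, 5, 6, 7, 8, 9}
Z ∖ Y = {1, 5, 9}
(Z ∖ Y) ∩ X = {}
Y ∪ ((Z ∖ Y) ∩ X) = {4, 7}
Y ∩ (Y ∪ ((Z ∖ Y) ∩ X)) = {4, 7}
((X Δ Z) ∪ Y) ∪ (Y ∩ (Y ∪ ((Z ∖ Y) ∩ X))) = {1, 2, 3, 4, 5, 6, 7, 8, 9}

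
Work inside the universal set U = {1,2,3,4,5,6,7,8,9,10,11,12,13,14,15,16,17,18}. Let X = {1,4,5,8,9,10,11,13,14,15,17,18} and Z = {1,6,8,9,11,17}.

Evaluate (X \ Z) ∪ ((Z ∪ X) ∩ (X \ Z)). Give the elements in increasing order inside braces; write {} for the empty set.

{4,5,10,13,14,15,18}

X \ Z = {4,5,10,13,14,15,18}
Z ∪ X = {1,4,5,6,8,9,10,11,13,14,15,17,18}
(Z ∪ X) ∩ (X \ Z) = {4,5,10,13,14,15,18}
(X \ Z) ∪ ((Z ∪ X) ∩ (X \ Z)) = {4,5,10,13,14,15,18}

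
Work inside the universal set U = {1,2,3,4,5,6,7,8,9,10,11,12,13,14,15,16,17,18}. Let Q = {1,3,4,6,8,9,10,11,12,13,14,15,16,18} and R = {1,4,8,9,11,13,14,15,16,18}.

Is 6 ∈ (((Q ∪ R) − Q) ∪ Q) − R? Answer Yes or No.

6 ∈ Q and 6 ∉ R, so 6 ∈ Q ∪ R
6 ∈ (Q ∪ R) and 6 ∈ Q, so 6 ∉ (Q ∪ R) − Q
6 ∉ ((Q ∪ R) − Q) and 6 ∈ Q, so 6 ∈ ((Q ∪ R) − Q) ∪ Q
6 ∈ (((Q ∪ R) − Q) ∪ Q) and 6 ∉ R, so 6 ∈ (((Q ∪ R) − Q) ∪ Q) − R

Yes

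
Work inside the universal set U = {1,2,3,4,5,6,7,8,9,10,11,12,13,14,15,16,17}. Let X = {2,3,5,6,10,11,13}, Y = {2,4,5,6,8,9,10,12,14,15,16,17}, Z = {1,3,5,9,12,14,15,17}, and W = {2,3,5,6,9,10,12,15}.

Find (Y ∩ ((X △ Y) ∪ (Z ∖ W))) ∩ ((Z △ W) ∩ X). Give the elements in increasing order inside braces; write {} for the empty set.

{}

X △ Y = {3,4,8,9,11,12,13,14,15,16,17}
Z ∖ W = {1,14,17}
(X △ Y) ∪ (Z ∖ W) = {1,3,4,8,9,11,12,13,14,15,16,17}
Y ∩ ((X △ Y) ∪ (Z ∖ W)) = {4,8,9,12,14,15,16,17}
Z △ W = {1,2,6,10,14,17}
(Z △ W) ∩ X = {2,6,10}
(Y ∩ ((X △ Y) ∪ (Z ∖ W))) ∩ ((Z △ W) ∩ X) = {}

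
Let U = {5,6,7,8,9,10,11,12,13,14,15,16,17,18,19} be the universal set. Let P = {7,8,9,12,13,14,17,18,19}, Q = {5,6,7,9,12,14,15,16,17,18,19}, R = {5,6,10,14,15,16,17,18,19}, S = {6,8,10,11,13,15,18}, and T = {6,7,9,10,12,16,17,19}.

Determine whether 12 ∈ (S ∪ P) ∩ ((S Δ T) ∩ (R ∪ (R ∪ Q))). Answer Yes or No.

12 ∉ S and 12 ∈ P, so 12 ∈ S ∪ P
12 ∉ S and 12 ∈ T, so 12 ∈ S Δ T
12 ∉ R and 12 ∈ Q, so 12 ∈ R ∪ Q
12 ∉ R and 12 ∈ (R ∪ Q), so 12 ∈ R ∪ (R ∪ Q)
12 ∈ (S Δ T) and 12 ∈ (R ∪ (R ∪ Q)), so 12 ∈ (S Δ T) ∩ (R ∪ (R ∪ Q))
12 ∈ (S ∪ P) and 12 ∈ ((S Δ T) ∩ (R ∪ (R ∪ Q))), so 12 ∈ (S ∪ P) ∩ ((S Δ T) ∩ (R ∪ (R ∪ Q)))

Yes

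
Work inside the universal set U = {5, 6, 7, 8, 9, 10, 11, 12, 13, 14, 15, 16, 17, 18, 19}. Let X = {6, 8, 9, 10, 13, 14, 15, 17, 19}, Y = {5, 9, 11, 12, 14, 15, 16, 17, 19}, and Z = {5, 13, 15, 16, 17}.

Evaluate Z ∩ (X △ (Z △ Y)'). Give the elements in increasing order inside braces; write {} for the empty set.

Z △ Y = {9, 11, 12, 13, 14, 19}
(Z △ Y)' = {5, 6, 7, 8, 10, 15, 16, 17, 18}
X △ (Z △ Y)' = {5, 7, 9, 13, 14, 16, 18, 19}
Z ∩ (X △ (Z △ Y)') = {5, 13, 16}

{5, 13, 16}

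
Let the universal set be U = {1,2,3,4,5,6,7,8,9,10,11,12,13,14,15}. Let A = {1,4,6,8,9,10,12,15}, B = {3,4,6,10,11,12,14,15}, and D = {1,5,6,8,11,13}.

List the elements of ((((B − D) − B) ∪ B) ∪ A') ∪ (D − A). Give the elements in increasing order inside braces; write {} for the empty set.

{2,3,4,5,6,7,10,11,12,13,14,15}

B − D = {3,4,10,12,14,15}
(B − D) − B = {}
((B − D) − B) ∪ B = {3,4,6,10,11,12,14,15}
A' = {2,3,5,7,11,13,14}
(((B − D) − B) ∪ B) ∪ A' = {2,3,4,5,6,7,10,11,12,13,14,15}
D − A = {5,11,13}
((((B − D) − B) ∪ B) ∪ A') ∪ (D − A) = {2,3,4,5,6,7,10,11,12,13,14,15}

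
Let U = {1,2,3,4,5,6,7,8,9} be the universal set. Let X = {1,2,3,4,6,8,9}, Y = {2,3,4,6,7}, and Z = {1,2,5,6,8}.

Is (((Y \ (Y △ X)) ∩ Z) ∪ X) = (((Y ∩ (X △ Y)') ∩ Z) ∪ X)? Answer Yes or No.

Y △ X = {1,7,8,9}
Y \ (Y △ X) = {2,3,4,6}
(Y \ (Y △ X)) ∩ Z = {2,6}
((Y \ (Y △ X)) ∩ Z) ∪ X = {1,2,3,4,6,8,9}
X △ Y = {1,7,8,9}
(X △ Y)' = {2,3,4,5,6}
Y ∩ (X △ Y)' = {2,3,4,6}
(Y ∩ (X △ Y)') ∩ Z = {2,6}
((Y ∩ (X △ Y)') ∩ Z) ∪ X = {1,2,3,4,6,8,9}
Both equal {1,2,3,4,6,8,9}, so ((Y \ (Y △ X)) ∩ Z) ∪ X = ((Y ∩ (X △ Y)') ∩ Z) ∪ X.

Yes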